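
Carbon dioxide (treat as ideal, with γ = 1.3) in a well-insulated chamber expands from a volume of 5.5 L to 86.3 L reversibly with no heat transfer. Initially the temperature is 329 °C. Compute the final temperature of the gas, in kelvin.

T₂ ≈ 264 K

Adiabatic: T₁V₁^(γ−1) = T₂V₂^(γ−1) ⇒ T₂ = T₁ (V₁/V₂)^(γ−1).
T₁ = 329 °C = 602.1 K.
T₂ = 602.1 × (5.5/86.3)^(0.3) = 263.6 K.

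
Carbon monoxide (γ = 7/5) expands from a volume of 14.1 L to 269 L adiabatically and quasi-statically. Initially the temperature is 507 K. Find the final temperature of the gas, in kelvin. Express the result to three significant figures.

T₂ ≈ 156 K

Adiabatic: T₁V₁^(γ−1) = T₂V₂^(γ−1) ⇒ T₂ = T₁ (V₁/V₂)^(γ−1).
T₂ = 507 × (14.1/269)^(2/5) = 155.9 K.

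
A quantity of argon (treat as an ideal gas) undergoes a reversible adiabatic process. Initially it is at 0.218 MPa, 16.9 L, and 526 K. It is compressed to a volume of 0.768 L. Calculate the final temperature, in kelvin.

Adiabatic: T₁V₁^(γ−1) = T₂V₂^(γ−1) ⇒ T₂ = T₁ (V₁/V₂)^(γ−1).
γ = 5/3 for a monatomic ideal gas.
T₂ = 526 × (16.9/0.768)^(2/3) = 4131 K.

T₂ ≈ 4130 K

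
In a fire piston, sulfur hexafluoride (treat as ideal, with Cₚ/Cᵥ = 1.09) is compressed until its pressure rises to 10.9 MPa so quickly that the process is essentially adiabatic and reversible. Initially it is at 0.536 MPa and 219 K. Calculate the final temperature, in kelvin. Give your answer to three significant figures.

T₂ ≈ 281 K

Along an adiabat T P^((1−γ)/γ) is constant, so T₂ = T₁ (P₂/P₁)^((γ−1)/γ).
T₂ = 219 × (10.9/0.536)^(0.0826) = 280.8 K.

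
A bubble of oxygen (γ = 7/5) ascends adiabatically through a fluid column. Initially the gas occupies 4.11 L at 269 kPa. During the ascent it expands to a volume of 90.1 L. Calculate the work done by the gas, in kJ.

W ≈ 1.96 kJ

P₂ = P₁(V₁/V₂)^γ = 269×(4.11/90.1)^(7/5) = 3.569 kPa.
For a reversible adiabat, W_by_gas = (P₁V₁ − P₂V₂)/(γ−1).
W_by = (269000×0.00411 − 3569×0.0901) / (2/5) = 1960 J.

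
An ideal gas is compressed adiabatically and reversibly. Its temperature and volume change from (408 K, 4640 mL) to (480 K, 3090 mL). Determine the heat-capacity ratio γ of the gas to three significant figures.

γ ≈ 1.40

TV^(γ−1) = const ⇒ γ − 1 = ln(T₂/T₁) / ln(V₁/V₂).
γ = 1 + ln(480/408) / ln(4640/3090) = 1.4.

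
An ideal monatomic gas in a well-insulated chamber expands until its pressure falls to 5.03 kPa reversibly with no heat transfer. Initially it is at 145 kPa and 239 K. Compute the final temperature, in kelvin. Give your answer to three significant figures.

T₂ ≈ 62.3 K

Adiabatic: T₂/T₁ = (P₂/P₁)^((γ−1)/γ).
For a monatomic ideal gas γ = 5/3, so (γ−1)/γ = 2/5.
T₂ = 239 × (5.03/145)^(2/5) = 62.3 K.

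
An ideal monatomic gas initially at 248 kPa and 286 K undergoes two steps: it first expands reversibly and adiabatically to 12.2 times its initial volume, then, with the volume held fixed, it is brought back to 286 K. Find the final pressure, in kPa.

P₃ ≈ 20.3 kPa

For a monatomic ideal gas γ = 5/3.
Adiabatic step (PV^γ = const): P₂ = 248×(1/12.2)^(5/3) = 3.836 kPa; T₂ = 286×(1/12.2)^(2/3) = 53.97 K.
Isochoric: P₃ = P₂(T₃/T₂) = 3.836 × (286/53.97) = 20.33 kPa.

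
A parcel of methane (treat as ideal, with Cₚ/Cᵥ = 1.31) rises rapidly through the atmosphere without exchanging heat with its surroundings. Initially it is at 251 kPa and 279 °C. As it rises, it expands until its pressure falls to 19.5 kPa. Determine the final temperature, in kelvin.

Adiabatic: T₂/T₁ = (P₂/P₁)^((γ−1)/γ).
T₁ = 279 °C = 552.1 K.
T₂ = 552.1 × (19.5/251)^(0.237) = 301.6 K.

T₂ ≈ 302 K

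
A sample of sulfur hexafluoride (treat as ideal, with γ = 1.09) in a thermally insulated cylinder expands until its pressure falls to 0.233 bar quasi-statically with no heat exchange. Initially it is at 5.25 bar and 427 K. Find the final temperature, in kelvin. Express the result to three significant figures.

Along an adiabat T P^((1−γ)/γ) is constant, so T₂ = T₁ (P₂/P₁)^((γ−1)/γ).
T₂ = 427 × (0.233/5.25)^(0.0826) = 330.2 K.

T₂ ≈ 330 K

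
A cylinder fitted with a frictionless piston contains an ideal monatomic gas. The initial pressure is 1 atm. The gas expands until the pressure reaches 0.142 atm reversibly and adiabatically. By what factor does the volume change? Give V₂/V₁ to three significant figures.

From PV^γ = const, V₂/V₁ = (P₁/P₂)^(1/γ).
For a monatomic ideal gas γ = 5/3.
V₂/V₁ = (1/0.142)^(3/5) = 3.226.

V₂/V₁ ≈ 3.23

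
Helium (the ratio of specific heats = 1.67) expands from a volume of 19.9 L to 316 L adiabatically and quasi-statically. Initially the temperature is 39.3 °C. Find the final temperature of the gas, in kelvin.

T₂ ≈ 49.0 K

Adiabatic: T₁V₁^(γ−1) = T₂V₂^(γ−1) ⇒ T₂ = T₁ (V₁/V₂)^(γ−1).
T₁ = 39.3 °C = 312.4 K.
T₂ = 312.4 × (19.9/316)^(0.67) = 49 K.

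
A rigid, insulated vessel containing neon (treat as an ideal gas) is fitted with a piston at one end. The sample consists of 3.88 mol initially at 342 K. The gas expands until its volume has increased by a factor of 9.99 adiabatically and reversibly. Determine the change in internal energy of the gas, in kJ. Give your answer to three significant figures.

ΔU ≈ -13.0 kJ

Adiabatic: T₁V₁^(γ−1) = T₂V₂^(γ−1) ⇒ T₂ = T₁ (V₁/V₂)^(γ−1).
γ = 5/3 for a monatomic ideal gas, so γ−1 = 2/3.
T₂ = 342 × (1/9.99)^(2/3) = 73.73 K.
Q = 0, so ΔU = W_on_gas = nCᵥΔT with Cᵥ = R/(γ−1) = 12.47 J/(mol·K).
ΔU = 3.88 × 12.47 × (73.73 − 342) = -12980 J.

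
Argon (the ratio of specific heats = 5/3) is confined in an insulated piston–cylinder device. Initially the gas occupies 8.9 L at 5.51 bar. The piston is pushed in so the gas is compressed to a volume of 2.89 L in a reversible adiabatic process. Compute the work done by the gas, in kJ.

P₂ = P₁(V₁/V₂)^γ = 5.51×(8.9/2.89)^(5/3) = 35.92 bar.
For a reversible adiabat, W_by_gas = (P₁V₁ − P₂V₂)/(γ−1).
W_by = (551000×0.0089 − 3.592×10^6×0.00289) / (2/3) = -8214 J.

W ≈ -8.21 kJ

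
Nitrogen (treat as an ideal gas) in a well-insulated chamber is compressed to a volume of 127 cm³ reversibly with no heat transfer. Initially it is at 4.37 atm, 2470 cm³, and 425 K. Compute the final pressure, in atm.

P₂ ≈ 279 atm

Adiabatic: P₁V₁^γ = P₂V₂^γ ⇒ P₂ = P₁ (V₁/V₂)^γ.
γ = 7/5 for a diatomic ideal gas.
P₂ = 4.37 × (2470/127)^(7/5) = 278.6 atm.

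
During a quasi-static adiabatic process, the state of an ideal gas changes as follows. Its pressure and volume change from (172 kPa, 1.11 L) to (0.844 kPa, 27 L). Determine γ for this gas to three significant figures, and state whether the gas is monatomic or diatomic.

γ ≈ 1.67; monatomic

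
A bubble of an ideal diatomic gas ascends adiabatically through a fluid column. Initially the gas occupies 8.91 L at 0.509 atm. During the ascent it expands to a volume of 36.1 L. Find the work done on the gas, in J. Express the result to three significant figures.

γ = 7/5 for a diatomic ideal gas.
P₂ = P₁(V₁/V₂)^γ = 0.509×(8.91/36.1)^(7/5) = 0.07179 atm.
For a reversible adiabat, W_by_gas = (P₁V₁ − P₂V₂)/(γ−1).
W_by = (51570×0.00891 − 7274×0.0361) / (2/5) = 492.4 J.
W_on_gas = −W_by = -492.4 J.

W ≈ -492 J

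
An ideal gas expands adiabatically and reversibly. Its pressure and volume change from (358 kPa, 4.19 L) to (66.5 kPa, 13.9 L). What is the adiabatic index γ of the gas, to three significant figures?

PV^γ = const ⇒ γ = ln(P₂/P₁) / ln(V₁/V₂).
γ = ln(66.5/358) / ln(4.19/13.9) = 1.404.

γ ≈ 1.40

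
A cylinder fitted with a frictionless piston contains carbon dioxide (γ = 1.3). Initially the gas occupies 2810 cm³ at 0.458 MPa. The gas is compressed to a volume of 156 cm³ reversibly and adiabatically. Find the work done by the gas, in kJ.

W ≈ -5.92 kJ

P₂ = P₁(V₁/V₂)^γ = 0.458×(2810/156)^(1.3) = 19.64 MPa.
For a reversible adiabat, W_by_gas = (P₁V₁ − P₂V₂)/(γ−1).
W_by = (458000×0.00281 − 1.964×10^7×0.000156) / (0.3) = -5922 J.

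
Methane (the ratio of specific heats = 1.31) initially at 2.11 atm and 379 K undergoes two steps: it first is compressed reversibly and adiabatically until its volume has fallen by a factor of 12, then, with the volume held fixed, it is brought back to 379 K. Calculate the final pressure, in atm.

Adiabatic step (PV^γ = const): P₂ = 2.11×12^(1.31) = 54.7 atm; T₂ = 379×12^(0.31) = 818.8 K.
Isochoric: P₃ = P₂(T₃/T₂) = 54.7 × (379/818.8) = 25.32 atm.

P₃ ≈ 25.3 atm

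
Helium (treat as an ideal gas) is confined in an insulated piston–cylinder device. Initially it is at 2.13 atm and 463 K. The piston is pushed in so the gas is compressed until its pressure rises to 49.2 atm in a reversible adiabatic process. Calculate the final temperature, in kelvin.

T₂ ≈ 1630 K

Along an adiabat T P^((1−γ)/γ) is constant, so T₂ = T₁ (P₂/P₁)^((γ−1)/γ).
For a monatomic ideal gas γ = 5/3, so (γ−1)/γ = 2/5.
T₂ = 463 × (49.2/2.13)^(2/5) = 1626 K.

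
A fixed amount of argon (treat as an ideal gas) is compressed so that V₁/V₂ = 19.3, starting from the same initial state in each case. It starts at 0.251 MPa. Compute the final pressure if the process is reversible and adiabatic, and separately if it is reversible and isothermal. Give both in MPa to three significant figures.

adiabatic: 34.9 MPa; isothermal: 4.84 MPa

For a monatomic ideal gas γ = 5/3.
Isothermal: P₂ = P₁(V₁/V₂) = 0.251×19.3 = 4.844 MPa.
Adiabatic: P₂ = P₁(V₁/V₂)^γ = 0.251×19.3^(5/3) = 34.86 MPa.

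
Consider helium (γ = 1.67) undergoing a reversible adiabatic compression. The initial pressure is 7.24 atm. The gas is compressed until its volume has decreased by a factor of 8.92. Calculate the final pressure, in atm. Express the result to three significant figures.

Since PV^γ is constant along a reversible adiabat, P₂ = P₁ (V₁/V₂)^γ.
P₂ = 7.24 × 8.92^(1.67) = 279.8 atm.

P₂ ≈ 280 atm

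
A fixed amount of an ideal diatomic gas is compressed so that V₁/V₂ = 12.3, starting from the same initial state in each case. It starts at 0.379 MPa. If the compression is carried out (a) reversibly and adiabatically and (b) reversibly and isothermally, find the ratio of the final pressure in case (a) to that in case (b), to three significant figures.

P_adiabatic / P_isothermal ≈ 2.73

For a diatomic ideal gas γ = 7/5.
Isothermal: P_b = P₁(V₁/V₂) = 0.379×12.3.
Adiabatic: P_a = P₁(V₁/V₂)^γ = 0.379×12.3^(7/5).
P_a/P_b = (V₁/V₂)^(γ−1) = 12.3^(2/5) = 2.729.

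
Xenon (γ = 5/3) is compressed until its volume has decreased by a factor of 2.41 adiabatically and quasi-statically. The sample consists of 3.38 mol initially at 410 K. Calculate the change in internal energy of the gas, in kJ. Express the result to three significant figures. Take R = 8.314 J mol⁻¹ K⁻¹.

Adiabatic: T₁V₁^(γ−1) = T₂V₂^(γ−1) ⇒ T₂ = T₁ (V₁/V₂)^(γ−1).
T₂ = 410 × 2.41^(2/3) = 737 K.
Q = 0, so ΔU = W_on_gas = nCᵥΔT with Cᵥ = R/(γ−1) = 12.47 J/(mol·K).
ΔU = 3.38 × 12.47 × (737 − 410) = 13780 J.

ΔU ≈ 13.8 kJ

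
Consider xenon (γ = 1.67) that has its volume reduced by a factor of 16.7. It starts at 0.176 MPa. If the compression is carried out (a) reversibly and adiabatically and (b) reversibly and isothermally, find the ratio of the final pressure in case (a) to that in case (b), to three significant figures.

Isothermal: P_b = P₁(V₁/V₂) = 0.176×16.7.
Adiabatic: P_a = P₁(V₁/V₂)^γ = 0.176×16.7^(1.67).
P_a/P_b = (V₁/V₂)^(γ−1) = 16.7^(0.67) = 6.595.

P_adiabatic / P_isothermal ≈ 6.60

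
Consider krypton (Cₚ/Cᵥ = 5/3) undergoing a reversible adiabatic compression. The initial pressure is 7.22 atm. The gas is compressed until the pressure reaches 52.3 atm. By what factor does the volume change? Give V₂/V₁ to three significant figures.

V₂/V₁ ≈ 0.305

From PV^γ = const, V₂/V₁ = (P₁/P₂)^(1/γ).
V₂/V₁ = (7.22/52.3)^(3/5) = 0.3048.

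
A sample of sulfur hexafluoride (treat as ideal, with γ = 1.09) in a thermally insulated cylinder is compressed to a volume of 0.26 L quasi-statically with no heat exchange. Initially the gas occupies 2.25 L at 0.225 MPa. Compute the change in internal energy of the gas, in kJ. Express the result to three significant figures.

P₂ = P₁(V₁/V₂)^γ = 0.225×(2.25/0.26)^(1.09) = 2.365 MPa.
For a reversible adiabat, W_by_gas = (P₁V₁ − P₂V₂)/(γ−1).
W_by = (225000×0.00225 − 2.365×10^6×0.00026) / (0.09) = -1206 J.
Q = 0 ⇒ ΔU = −W_by = 1206 J.

ΔU ≈ 1.21 kJ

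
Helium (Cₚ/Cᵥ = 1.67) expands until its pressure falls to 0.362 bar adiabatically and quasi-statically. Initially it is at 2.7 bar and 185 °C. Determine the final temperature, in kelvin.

T₂ ≈ 205 K

Along an adiabat T P^((1−γ)/γ) is constant, so T₂ = T₁ (P₂/P₁)^((γ−1)/γ).
T₁ = 185 °C = 458.1 K.
T₂ = 458.1 × (0.362/2.7)^(0.401) = 204.6 K.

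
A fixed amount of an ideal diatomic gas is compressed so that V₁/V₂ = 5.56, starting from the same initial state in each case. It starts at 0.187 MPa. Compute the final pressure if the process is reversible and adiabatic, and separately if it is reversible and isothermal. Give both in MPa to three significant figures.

For a diatomic ideal gas γ = 7/5.
Isothermal: P₂ = P₁(V₁/V₂) = 0.187×5.56 = 1.04 MPa.
Adiabatic: P₂ = P₁(V₁/V₂)^γ = 0.187×5.56^(7/5) = 2.065 MPa.

adiabatic: 2.07 MPa; isothermal: 1.04 MPa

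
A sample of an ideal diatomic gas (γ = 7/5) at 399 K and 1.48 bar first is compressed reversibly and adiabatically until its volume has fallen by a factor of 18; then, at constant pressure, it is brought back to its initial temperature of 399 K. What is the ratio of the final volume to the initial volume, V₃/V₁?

Adiabatic step: V₂/V₁ = 0.05556; T₂ = T₁·18^(2/5) = 1268 K.
Isobaric step: V₃/V₂ = T₃/T₂ = 399/1268.
V₃/V₁ = (V₂/V₁)(V₃/V₂) = 0.05556 × (399/1268) = 0.01748.

V₃/V₁ ≈ 0.0175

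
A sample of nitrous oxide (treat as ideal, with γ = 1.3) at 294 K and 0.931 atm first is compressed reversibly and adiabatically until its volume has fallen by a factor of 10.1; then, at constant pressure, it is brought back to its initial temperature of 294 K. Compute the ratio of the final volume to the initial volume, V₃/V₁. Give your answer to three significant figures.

V₃/V₁ ≈ 0.0495

Adiabatic step: V₂/V₁ = 0.09901; T₂ = T₁·10.1^(0.3) = 588.4 K.
Isobaric step: V₃/V₂ = T₃/T₂ = 294/588.4.
V₃/V₁ = (V₂/V₁)(V₃/V₂) = 0.09901 × (294/588.4) = 0.04947.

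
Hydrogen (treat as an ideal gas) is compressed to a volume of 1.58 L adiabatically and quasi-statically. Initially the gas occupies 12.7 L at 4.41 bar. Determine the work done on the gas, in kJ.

W ≈ 18.2 kJ

γ = 7/5 for a diatomic ideal gas.
P₂ = P₁(V₁/V₂)^γ = 4.41×(12.7/1.58)^(7/5) = 81.59 bar.
For a reversible adiabat, W_by_gas = (P₁V₁ − P₂V₂)/(γ−1).
W_by = (441000×0.0127 − 8.159×10^6×0.00158) / (2/5) = -18230 J.
W_on_gas = −W_by = 18230 J.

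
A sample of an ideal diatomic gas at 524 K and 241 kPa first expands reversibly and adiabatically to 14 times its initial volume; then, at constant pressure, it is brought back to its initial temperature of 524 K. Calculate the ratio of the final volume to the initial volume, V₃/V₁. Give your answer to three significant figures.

V₃/V₁ ≈ 40.2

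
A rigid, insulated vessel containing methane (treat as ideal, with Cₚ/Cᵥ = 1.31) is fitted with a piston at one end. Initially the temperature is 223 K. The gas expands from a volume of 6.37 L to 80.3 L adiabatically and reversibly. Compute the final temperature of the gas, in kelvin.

For a reversible adiabat TV^(γ−1) is constant, so T₂ = T₁ (V₁/V₂)^(γ−1).
T₂ = 223 × (6.37/80.3)^(0.31) = 101.7 K.

T₂ ≈ 102 K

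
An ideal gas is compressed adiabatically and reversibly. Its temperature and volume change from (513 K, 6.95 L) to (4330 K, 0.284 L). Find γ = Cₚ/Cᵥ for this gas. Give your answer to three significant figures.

γ ≈ 1.67

TV^(γ−1) = const ⇒ γ − 1 = ln(T₂/T₁) / ln(V₁/V₂).
γ = 1 + ln(4330/513) / ln(6.95/0.284) = 1.667.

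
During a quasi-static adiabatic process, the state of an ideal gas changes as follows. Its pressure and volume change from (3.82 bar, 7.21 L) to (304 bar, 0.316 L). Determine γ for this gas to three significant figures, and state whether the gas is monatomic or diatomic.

γ ≈ 1.40; diatomic

PV^γ = const ⇒ γ = ln(P₂/P₁) / ln(V₁/V₂).
γ = ln(304/3.82) / ln(7.21/0.316) = 1.399.
γ ≈ 1.40 is close to 7/5, so the gas is diatomic.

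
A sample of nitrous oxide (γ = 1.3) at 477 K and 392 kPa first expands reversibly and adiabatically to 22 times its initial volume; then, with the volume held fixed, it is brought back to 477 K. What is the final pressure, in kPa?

Adiabatic step (PV^γ = const): P₂ = 392×(1/22)^(1.3) = 7.049 kPa; T₂ = 477×(1/22)^(0.3) = 188.7 K.
Isochoric: P₃ = P₂(T₃/T₂) = 7.049 × (477/188.7) = 17.82 kPa.

P₃ ≈ 17.8 kPa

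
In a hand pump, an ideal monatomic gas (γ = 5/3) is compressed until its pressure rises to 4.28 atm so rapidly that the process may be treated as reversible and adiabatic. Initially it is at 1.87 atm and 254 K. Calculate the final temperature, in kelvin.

T₂ ≈ 354 K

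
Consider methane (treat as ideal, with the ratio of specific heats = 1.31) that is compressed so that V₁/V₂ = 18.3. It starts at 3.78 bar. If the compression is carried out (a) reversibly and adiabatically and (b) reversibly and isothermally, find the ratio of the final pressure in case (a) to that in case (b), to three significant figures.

P_adiabatic / P_isothermal ≈ 2.46

Isothermal: P_b = P₁(V₁/V₂) = 3.78×18.3.
Adiabatic: P_a = P₁(V₁/V₂)^γ = 3.78×18.3^(1.31).
P_a/P_b = (V₁/V₂)^(γ−1) = 18.3^(0.31) = 2.462.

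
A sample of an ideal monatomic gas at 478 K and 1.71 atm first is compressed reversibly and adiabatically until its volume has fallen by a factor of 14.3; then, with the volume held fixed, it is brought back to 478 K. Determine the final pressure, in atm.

P₃ ≈ 24.5 atm

For a monatomic ideal gas γ = 5/3.
Adiabatic step (PV^γ = const): P₂ = 1.71×14.3^(5/3) = 144.1 atm; T₂ = 478×14.3^(2/3) = 2816 K.
Isochoric: P₃ = P₂(T₃/T₂) = 144.1 × (478/2816) = 24.45 atm.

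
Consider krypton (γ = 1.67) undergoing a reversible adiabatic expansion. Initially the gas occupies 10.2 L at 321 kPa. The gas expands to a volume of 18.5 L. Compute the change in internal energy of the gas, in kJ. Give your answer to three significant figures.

ΔU ≈ -1.61 kJ

P₂ = P₁(V₁/V₂)^γ = 321×(10.2/18.5)^(1.67) = 118.8 kPa.
For a reversible adiabat, W_by_gas = (P₁V₁ − P₂V₂)/(γ−1).
W_by = (321000×0.0102 − 118800×0.0185) / (0.67) = 1608 J.
Q = 0 ⇒ ΔU = −W_by = -1608 J.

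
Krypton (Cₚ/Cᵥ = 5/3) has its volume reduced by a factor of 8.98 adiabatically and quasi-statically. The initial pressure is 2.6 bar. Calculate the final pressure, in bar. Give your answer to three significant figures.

P₂ ≈ 101 bar

Adiabatic: P₁V₁^γ = P₂V₂^γ ⇒ P₂ = P₁ (V₁/V₂)^γ.
P₂ = 2.6 × 8.98^(5/3) = 100.9 bar.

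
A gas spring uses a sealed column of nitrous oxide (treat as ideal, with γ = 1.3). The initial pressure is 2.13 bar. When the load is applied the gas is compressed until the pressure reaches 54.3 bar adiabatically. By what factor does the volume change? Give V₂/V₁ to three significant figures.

V₂/V₁ ≈ 0.0828

From PV^γ = const, V₂/V₁ = (P₁/P₂)^(1/γ).
V₂/V₁ = (2.13/54.3)^(0.769) = 0.08282.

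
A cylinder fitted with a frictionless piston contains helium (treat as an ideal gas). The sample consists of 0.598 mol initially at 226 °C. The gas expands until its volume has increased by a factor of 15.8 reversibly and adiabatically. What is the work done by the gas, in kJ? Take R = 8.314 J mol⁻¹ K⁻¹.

For a reversible adiabat TV^(γ−1) is constant, so T₂ = T₁ (V₁/V₂)^(γ−1).
γ = 5/3 for a monatomic ideal gas, so γ−1 = 2/3.
T₁ = 226 °C = 499.1 K.
T₂ = 499.1 × (1/15.8)^(2/3) = 79.27 K.
Q = 0, so ΔU = W_on_gas = nCᵥΔT with Cᵥ = R/(γ−1) = 12.47 J/(mol·K).
ΔU = 0.598 × 12.47 × (79.27 − 499.1) = -3131 J.
Work done by the gas = −ΔU = 3131 J.

W ≈ 3.13 kJ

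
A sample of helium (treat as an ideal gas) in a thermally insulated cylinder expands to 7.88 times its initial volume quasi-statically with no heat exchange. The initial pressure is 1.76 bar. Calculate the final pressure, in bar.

Adiabatic: P₁V₁^γ = P₂V₂^γ ⇒ P₂ = P₁ (V₁/V₂)^γ.
For a monatomic ideal gas γ = 5/3.
P₂ = 1.76 × (1/7.88)^(5/3) = 0.0564 bar.

P₂ ≈ 0.0564 bar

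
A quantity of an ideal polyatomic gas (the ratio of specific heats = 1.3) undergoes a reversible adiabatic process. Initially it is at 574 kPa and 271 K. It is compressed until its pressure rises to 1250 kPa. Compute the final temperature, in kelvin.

T₂ ≈ 324 K

Along an adiabat T P^((1−γ)/γ) is constant, so T₂ = T₁ (P₂/P₁)^((γ−1)/γ).
T₂ = 271 × (1250/574)^(0.231) = 324.3 K.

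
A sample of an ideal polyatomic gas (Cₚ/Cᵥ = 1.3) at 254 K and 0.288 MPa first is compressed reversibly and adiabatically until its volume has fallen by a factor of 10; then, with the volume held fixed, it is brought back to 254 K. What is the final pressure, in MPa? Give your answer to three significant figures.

P₃ ≈ 2.88 MPa

Adiabatic step (PV^γ = const): P₂ = 0.288×10^(1.3) = 5.746 MPa; T₂ = 254×10^(0.3) = 506.8 K.
Isochoric: P₃ = P₂(T₃/T₂) = 5.746 × (254/506.8) = 2.88 MPa.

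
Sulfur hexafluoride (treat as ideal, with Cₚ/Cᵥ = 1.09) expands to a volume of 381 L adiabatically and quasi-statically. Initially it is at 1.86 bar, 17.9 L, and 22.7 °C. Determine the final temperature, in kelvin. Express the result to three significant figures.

Adiabatic: T₁V₁^(γ−1) = T₂V₂^(γ−1) ⇒ T₂ = T₁ (V₁/V₂)^(γ−1).
T₁ = 22.7 °C = 295.8 K.
T₂ = 295.8 × (17.9/381)^(0.09) = 224.7 K.

T₂ ≈ 225 K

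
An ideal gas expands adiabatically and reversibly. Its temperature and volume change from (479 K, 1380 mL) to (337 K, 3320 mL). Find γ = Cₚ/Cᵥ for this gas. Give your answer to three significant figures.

TV^(γ−1) = const ⇒ γ − 1 = ln(T₂/T₁) / ln(V₁/V₂).
γ = 1 + ln(337/479) / ln(1380/3320) = 1.401.

γ ≈ 1.40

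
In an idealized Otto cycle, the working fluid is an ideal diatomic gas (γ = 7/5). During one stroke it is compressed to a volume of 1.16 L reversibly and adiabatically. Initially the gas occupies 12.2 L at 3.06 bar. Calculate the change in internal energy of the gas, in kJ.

P₂ = P₁(V₁/V₂)^γ = 3.06×(12.2/1.16)^(7/5) = 82.49 bar.
For a reversible adiabat, W_by_gas = (P₁V₁ − P₂V₂)/(γ−1).
W_by = (306000×0.0122 − 8.249×10^6×0.00116) / (2/5) = -14590 J.
Q = 0 ⇒ ΔU = −W_by = 14590 J.

ΔU ≈ 14.6 kJ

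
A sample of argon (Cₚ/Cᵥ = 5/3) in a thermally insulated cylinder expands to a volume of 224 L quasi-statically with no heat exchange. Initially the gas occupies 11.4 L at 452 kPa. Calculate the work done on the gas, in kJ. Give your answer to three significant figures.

P₂ = P₁(V₁/V₂)^γ = 452×(11.4/224)^(5/3) = 3.159 kPa.
For a reversible adiabat, W_by_gas = (P₁V₁ − P₂V₂)/(γ−1).
W_by = (452000×0.0114 − 3159×0.224) / (2/3) = 6668 J.
W_on_gas = −W_by = -6668 J.

W ≈ -6.67 kJ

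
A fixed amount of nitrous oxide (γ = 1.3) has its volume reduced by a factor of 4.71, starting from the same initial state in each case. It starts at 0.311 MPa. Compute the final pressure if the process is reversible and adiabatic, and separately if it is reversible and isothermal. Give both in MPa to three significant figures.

adiabatic: 2.33 MPa; isothermal: 1.46 MPa

Isothermal: P₂ = P₁(V₁/V₂) = 0.311×4.71 = 1.465 MPa.
Adiabatic: P₂ = P₁(V₁/V₂)^γ = 0.311×4.71^(1.3) = 2.332 MPa.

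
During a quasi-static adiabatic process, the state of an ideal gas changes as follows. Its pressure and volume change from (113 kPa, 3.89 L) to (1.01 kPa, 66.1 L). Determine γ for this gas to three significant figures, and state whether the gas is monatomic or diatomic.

γ ≈ 1.67; monatomic

PV^γ = const ⇒ γ = ln(P₂/P₁) / ln(V₁/V₂).
γ = ln(1.01/113) / ln(3.89/66.1) = 1.665.
γ ≈ 1.67 is close to 5/3, so the gas is monatomic.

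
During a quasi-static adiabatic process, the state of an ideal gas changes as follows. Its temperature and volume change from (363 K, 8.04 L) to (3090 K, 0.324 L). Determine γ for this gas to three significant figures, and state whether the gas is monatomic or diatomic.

γ ≈ 1.67; monatomic

TV^(γ−1) = const ⇒ γ − 1 = ln(T₂/T₁) / ln(V₁/V₂).
γ = 1 + ln(3090/363) / ln(8.04/0.324) = 1.667.
γ ≈ 1.67 is close to 5/3, so the gas is monatomic.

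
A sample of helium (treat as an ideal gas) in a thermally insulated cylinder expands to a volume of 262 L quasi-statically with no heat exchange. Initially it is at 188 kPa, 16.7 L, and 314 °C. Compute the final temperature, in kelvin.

T₂ ≈ 93.7 K

For a reversible adiabat TV^(γ−1) is constant, so T₂ = T₁ (V₁/V₂)^(γ−1).
γ = 5/3 for a monatomic ideal gas.
T₁ = 314 °C = 587.1 K.
T₂ = 587.1 × (16.7/262)^(2/3) = 93.69 K.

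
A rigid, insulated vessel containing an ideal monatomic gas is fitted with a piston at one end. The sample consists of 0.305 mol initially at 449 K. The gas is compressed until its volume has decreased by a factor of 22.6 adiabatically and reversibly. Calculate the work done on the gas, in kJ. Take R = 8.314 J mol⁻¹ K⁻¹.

For a reversible adiabat TV^(γ−1) is constant, so T₂ = T₁ (V₁/V₂)^(γ−1).
γ = 5/3 for a monatomic ideal gas, so γ−1 = 2/3.
T₂ = 449 × 22.6^(2/3) = 3589 K.
Q = 0, so ΔU = W_on_gas = nCᵥΔT with Cᵥ = R/(γ−1) = 12.47 J/(mol·K).
ΔU = 0.305 × 12.47 × (3589 − 449) = 11940 J.

W ≈ 11.9 kJ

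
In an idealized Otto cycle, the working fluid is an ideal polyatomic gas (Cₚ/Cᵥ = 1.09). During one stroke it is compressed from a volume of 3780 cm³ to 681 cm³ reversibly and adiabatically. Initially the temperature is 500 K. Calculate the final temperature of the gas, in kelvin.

For a reversible adiabat TV^(γ−1) is constant, so T₂ = T₁ (V₁/V₂)^(γ−1).
T₂ = 500 × (3780/681)^(0.09) = 583.4 K.

T₂ ≈ 583 K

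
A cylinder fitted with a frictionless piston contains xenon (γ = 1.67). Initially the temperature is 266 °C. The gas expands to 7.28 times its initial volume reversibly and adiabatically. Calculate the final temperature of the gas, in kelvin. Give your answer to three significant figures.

Adiabatic: T₁V₁^(γ−1) = T₂V₂^(γ−1) ⇒ T₂ = T₁ (V₁/V₂)^(γ−1).
T₁ = 266 °C = 539.1 K.
T₂ = 539.1 × (1/7.28)^(0.67) = 142.6 K.

T₂ ≈ 143 K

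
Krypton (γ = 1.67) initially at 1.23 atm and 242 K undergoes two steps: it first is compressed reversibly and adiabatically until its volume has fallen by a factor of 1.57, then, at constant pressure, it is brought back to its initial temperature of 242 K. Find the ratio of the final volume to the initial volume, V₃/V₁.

Adiabatic step: V₂/V₁ = 0.6369; T₂ = T₁·1.57^(0.67) = 327.4 K.
Isobaric step: V₃/V₂ = T₃/T₂ = 242/327.4.
V₃/V₁ = (V₂/V₁)(V₃/V₂) = 0.6369 × (242/327.4) = 0.4708.

V₃/V₁ ≈ 0.471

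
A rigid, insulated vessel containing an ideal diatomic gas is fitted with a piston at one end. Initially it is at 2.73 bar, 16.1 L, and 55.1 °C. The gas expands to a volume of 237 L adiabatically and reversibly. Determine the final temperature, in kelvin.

T₂ ≈ 112 K

Adiabatic: T₁V₁^(γ−1) = T₂V₂^(γ−1) ⇒ T₂ = T₁ (V₁/V₂)^(γ−1).
γ = 7/5 for a diatomic ideal gas.
T₁ = 55.1 °C = 328.2 K.
T₂ = 328.2 × (16.1/237)^(2/5) = 112 K.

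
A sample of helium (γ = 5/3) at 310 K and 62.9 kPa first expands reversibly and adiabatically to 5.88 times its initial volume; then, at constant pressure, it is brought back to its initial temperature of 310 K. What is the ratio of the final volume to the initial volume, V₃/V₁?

V₃/V₁ ≈ 19.2

Adiabatic step: V₂/V₁ = 5.88; T₂ = T₁·(1/5.88)^(2/3) = 95.16 K.
Isobaric step: V₃/V₂ = T₃/T₂ = 310/95.16.
V₃/V₁ = (V₂/V₁)(V₃/V₂) = 5.88 × (310/95.16) = 19.16.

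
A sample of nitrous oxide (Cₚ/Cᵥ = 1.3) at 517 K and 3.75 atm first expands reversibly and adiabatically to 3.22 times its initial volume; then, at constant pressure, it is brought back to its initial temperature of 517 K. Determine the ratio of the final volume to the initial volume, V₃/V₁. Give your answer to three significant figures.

V₃/V₁ ≈ 4.57

Adiabatic step: V₂/V₁ = 3.22; T₂ = T₁·(1/3.22)^(0.3) = 364 K.
Isobaric step: V₃/V₂ = T₃/T₂ = 517/364.
V₃/V₁ = (V₂/V₁)(V₃/V₂) = 3.22 × (517/364) = 4.573.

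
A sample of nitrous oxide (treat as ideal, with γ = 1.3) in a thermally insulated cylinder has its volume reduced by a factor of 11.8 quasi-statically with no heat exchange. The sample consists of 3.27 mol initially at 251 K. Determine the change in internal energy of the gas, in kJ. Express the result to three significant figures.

ΔU ≈ 24.9 kJ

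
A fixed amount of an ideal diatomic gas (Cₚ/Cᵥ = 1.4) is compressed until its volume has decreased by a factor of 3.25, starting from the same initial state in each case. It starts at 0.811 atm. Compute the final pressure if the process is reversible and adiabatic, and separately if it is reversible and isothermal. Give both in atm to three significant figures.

Isothermal: P₂ = P₁(V₁/V₂) = 0.811×3.25 = 2.636 atm.
Adiabatic: P₂ = P₁(V₁/V₂)^γ = 0.811×3.25^(1.4) = 4.223 atm.

adiabatic: 4.22 atm; isothermal: 2.64 atm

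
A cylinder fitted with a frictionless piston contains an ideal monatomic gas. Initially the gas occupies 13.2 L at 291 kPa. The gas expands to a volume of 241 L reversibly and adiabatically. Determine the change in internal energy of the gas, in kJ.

γ = 5/3 for a monatomic ideal gas.
P₂ = P₁(V₁/V₂)^γ = 291×(13.2/241)^(5/3) = 2.299 kPa.
For a reversible adiabat, W_by_gas = (P₁V₁ − P₂V₂)/(γ−1).
W_by = (291000×0.0132 − 2299×0.241) / (2/3) = 4931 J.
Q = 0 ⇒ ΔU = −W_by = -4931 J.

ΔU ≈ -4.93 kJ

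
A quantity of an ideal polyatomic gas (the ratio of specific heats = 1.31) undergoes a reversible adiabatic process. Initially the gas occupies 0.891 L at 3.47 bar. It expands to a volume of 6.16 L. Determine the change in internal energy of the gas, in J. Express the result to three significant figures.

ΔU ≈ -450 J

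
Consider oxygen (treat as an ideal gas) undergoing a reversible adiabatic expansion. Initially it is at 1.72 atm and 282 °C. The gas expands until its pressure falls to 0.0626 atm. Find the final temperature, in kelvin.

T₂ ≈ 215 K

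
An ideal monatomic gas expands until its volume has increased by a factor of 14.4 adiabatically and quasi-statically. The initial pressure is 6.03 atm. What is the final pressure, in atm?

P₂ ≈ 0.0707 atm

Since PV^γ is constant along a reversible adiabat, P₂ = P₁ (V₁/V₂)^γ.
For a monatomic ideal gas γ = 5/3.
P₂ = 6.03 × (1/14.4)^(5/3) = 0.07075 atm.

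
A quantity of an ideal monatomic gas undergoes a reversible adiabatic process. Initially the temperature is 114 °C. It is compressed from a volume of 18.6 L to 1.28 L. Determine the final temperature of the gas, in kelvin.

Adiabatic: T₁V₁^(γ−1) = T₂V₂^(γ−1) ⇒ T₂ = T₁ (V₁/V₂)^(γ−1).
For a monatomic ideal gas γ = 5/3, so γ−1 = 2/3.
T₁ = 114 °C = 387.1 K.
T₂ = 387.1 × (18.6/1.28)^(2/3) = 2305 K.

T₂ ≈ 2310 K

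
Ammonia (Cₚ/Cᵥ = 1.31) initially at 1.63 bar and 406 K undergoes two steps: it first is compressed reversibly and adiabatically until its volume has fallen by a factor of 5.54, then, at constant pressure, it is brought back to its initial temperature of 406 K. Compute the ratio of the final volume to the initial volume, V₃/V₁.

Adiabatic step: V₂/V₁ = 0.1805; T₂ = T₁·5.54^(0.31) = 690.3 K.
Isobaric step: V₃/V₂ = T₃/T₂ = 406/690.3.
V₃/V₁ = (V₂/V₁)(V₃/V₂) = 0.1805 × (406/690.3) = 0.1062.

V₃/V₁ ≈ 0.106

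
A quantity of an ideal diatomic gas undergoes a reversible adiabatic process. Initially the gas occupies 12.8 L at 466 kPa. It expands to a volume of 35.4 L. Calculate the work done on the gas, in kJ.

W ≈ -4.98 kJ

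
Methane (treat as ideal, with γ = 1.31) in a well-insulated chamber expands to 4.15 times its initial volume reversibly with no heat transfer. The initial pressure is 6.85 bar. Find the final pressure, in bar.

Since PV^γ is constant along a reversible adiabat, P₂ = P₁ (V₁/V₂)^γ.
P₂ = 6.85 × (1/4.15)^(1.31) = 1.062 bar.

P₂ ≈ 1.06 bar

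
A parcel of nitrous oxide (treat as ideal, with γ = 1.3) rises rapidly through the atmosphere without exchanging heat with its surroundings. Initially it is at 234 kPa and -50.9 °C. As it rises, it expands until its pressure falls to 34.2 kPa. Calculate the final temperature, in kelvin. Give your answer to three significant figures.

T₂ ≈ 143 K

Adiabatic: T₂/T₁ = (P₂/P₁)^((γ−1)/γ).
T₁ = -50.9 °C = 222.2 K.
T₂ = 222.2 × (34.2/234)^(0.231) = 142.6 K.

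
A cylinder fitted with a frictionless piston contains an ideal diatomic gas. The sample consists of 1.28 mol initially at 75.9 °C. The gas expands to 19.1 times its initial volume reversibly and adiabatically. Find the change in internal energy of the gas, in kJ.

For a reversible adiabat TV^(γ−1) is constant, so T₂ = T₁ (V₁/V₂)^(γ−1).
γ = 7/5 for a diatomic ideal gas, so γ−1 = 2/5.
T₁ = 75.9 °C = 349 K.
T₂ = 349 × (1/19.1)^(2/5) = 107.3 K.
Q = 0, so ΔU = W_on_gas = nCᵥΔT with Cᵥ = R/(γ−1) = 20.79 J/(mol·K).
ΔU = 1.28 × 20.79 × (107.3 − 349) = -6433 J.

ΔU ≈ -6.43 kJ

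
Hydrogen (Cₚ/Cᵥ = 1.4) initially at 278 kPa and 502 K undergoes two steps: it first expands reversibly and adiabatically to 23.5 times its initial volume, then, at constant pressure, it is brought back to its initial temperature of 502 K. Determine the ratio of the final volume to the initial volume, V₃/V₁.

Adiabatic step: V₂/V₁ = 23.5; T₂ = T₁·(1/23.5)^(0.4) = 142 K.
Isobaric step: V₃/V₂ = T₃/T₂ = 502/142.
V₃/V₁ = (V₂/V₁)(V₃/V₂) = 23.5 × (502/142) = 83.08.

V₃/V₁ ≈ 83.1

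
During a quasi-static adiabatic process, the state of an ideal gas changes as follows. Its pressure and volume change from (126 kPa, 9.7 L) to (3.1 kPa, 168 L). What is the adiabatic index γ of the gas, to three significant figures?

γ ≈ 1.30

PV^γ = const ⇒ γ = ln(P₂/P₁) / ln(V₁/V₂).
γ = ln(3.1/126) / ln(9.7/168) = 1.299.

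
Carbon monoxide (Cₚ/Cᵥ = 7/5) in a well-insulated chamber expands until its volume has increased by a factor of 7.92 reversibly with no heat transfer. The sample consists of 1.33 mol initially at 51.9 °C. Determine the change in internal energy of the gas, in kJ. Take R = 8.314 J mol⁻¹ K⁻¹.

For a reversible adiabat TV^(γ−1) is constant, so T₂ = T₁ (V₁/V₂)^(γ−1).
T₁ = 51.9 °C = 325 K.
T₂ = 325 × (1/7.92)^(2/5) = 142.1 K.
Q = 0, so ΔU = W_on_gas = nCᵥΔT with Cᵥ = R/(γ−1) = 20.79 J/(mol·K).
ΔU = 1.33 × 20.79 × (142.1 − 325) = -5059 J.

ΔU ≈ -5.06 kJ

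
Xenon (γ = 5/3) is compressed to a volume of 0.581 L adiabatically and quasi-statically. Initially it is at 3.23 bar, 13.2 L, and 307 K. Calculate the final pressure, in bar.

P₂ ≈ 589 bar

Since PV^γ is constant along a reversible adiabat, P₂ = P₁ (V₁/V₂)^γ.
P₂ = 3.23 × (13.2/0.581)^(5/3) = 588.7 bar.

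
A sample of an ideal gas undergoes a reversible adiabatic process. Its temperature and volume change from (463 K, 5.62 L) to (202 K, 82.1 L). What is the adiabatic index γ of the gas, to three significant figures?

TV^(γ−1) = const ⇒ γ − 1 = ln(T₂/T₁) / ln(V₁/V₂).
γ = 1 + ln(202/463) / ln(5.62/82.1) = 1.309.

γ ≈ 1.31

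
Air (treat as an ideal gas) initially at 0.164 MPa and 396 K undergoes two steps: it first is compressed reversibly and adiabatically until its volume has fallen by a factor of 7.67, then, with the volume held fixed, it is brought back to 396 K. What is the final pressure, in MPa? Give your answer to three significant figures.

P₃ ≈ 1.26 MPa

For a diatomic ideal gas γ = 7/5.
Adiabatic step (PV^γ = const): P₂ = 0.164×7.67^(7/5) = 2.842 MPa; T₂ = 396×7.67^(2/5) = 894.6 K.
Isochoric: P₃ = P₂(T₃/T₂) = 2.842 × (396/894.6) = 1.258 MPa.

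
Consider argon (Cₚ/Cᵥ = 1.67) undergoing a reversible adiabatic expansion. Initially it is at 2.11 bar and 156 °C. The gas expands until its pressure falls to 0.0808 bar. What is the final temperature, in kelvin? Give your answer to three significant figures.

Along an adiabat T P^((1−γ)/γ) is constant, so T₂ = T₁ (P₂/P₁)^((γ−1)/γ).
T₁ = 156 °C = 429.1 K.
T₂ = 429.1 × (0.0808/2.11)^(0.401) = 115.9 K.

T₂ ≈ 116 K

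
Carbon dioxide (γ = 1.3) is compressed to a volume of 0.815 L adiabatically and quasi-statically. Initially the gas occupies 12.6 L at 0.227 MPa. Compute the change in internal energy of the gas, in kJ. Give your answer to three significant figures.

ΔU ≈ 12.1 kJ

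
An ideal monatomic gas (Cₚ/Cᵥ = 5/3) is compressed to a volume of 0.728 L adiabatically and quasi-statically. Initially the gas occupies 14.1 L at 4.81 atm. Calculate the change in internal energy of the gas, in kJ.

P₂ = P₁(V₁/V₂)^γ = 4.81×(14.1/0.728)^(5/3) = 671.9 atm.
For a reversible adiabat, W_by_gas = (P₁V₁ − P₂V₂)/(γ−1).
W_by = (487400×0.0141 − 6.808×10^7×0.000728) / (2/3) = -64030 J.
Q = 0 ⇒ ΔU = −W_by = 64030 J.

ΔU ≈ 64.0 kJ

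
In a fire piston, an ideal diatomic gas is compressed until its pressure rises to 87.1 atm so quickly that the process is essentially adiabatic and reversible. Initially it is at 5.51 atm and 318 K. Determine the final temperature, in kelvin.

T₂ ≈ 700 K

Adiabatic: T₂/T₁ = (P₂/P₁)^((γ−1)/γ).
For a diatomic ideal gas γ = 7/5, so (γ−1)/γ = 2/7.
T₂ = 318 × (87.1/5.51)^(2/7) = 699.8 K.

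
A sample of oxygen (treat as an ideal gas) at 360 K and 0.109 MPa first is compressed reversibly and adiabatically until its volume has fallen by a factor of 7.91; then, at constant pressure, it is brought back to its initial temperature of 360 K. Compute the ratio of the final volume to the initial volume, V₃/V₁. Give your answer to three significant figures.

For a diatomic ideal gas γ = 7/5.
Adiabatic step: V₂/V₁ = 0.1264; T₂ = T₁·7.91^(2/5) = 823.3 K.
Isobaric step: V₃/V₂ = T₃/T₂ = 360/823.3.
V₃/V₁ = (V₂/V₁)(V₃/V₂) = 0.1264 × (360/823.3) = 0.05528.

V₃/V₁ ≈ 0.0553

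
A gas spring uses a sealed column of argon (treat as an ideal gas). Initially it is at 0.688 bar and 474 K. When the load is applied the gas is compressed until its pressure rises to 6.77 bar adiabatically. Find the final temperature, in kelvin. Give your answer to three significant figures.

Adiabatic: T₂/T₁ = (P₂/P₁)^((γ−1)/γ).
For a monatomic ideal gas γ = 5/3, so (γ−1)/γ = 2/5.
T₂ = 474 × (6.77/0.688)^(2/5) = 1183 K.

T₂ ≈ 1180 K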